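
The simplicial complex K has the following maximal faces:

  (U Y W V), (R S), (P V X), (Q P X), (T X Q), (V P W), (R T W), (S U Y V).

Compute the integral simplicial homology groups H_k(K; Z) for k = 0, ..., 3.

H_0 ≅ Z,  H_1 ≅ Z^2,  H_2 = 0,  H_3 = 0.

Fix the vertex order P < Q < R < S < T < U < V < W < X < Y and write every simplex with vertices in increasing order. Then dim K = 3 and the simplices of K are:

  0-simplices (10): P, Q, R, S, T, U, V, W, X, Y
  1-simplices (21): PQ, PV, PW, PX, QT, QX, RS, RT, RW, SU, SV, SY, TW, TX, UV, UW, UY, VW, VX, VY, WY
  2-simplices (12): PQX, PVW, PVX, QTX, RTW, SUV, SUY, SVY, UVW, UVY, UWY, VWY
  3-simplices (2): SUVY, UVWY

so the chain groups are C_0 ≅ Z^10, C_1 ≅ Z^21, C_2 ≅ Z^12, C_3 ≅ Z^2.

The boundary map ∂_1: C_1 → C_0 maps an edge to its endpoints' difference, ∂[p,q] = q − p. For instance
  ∂TW = W − T.
The resulting 10×21 matrix has rank 9, and its Smith normal form has invariant factors (1,1,1,1,1,1,1,1,1).

∂_2: C_2 → C_1 maps a triangle to the signed sum of its edges. For instance
  ∂PQX = QX − PX + PQ,
  ∂SVY = VY − SY + SV.
The 21×12 boundary matrix has rank 10 and Smith normal form diag(1,1,1,1,1,1,1,1,1,1).

The boundary map ∂_3: C_3 → C_2 sends each 3-simplex σ to the alternating sum Σ_i (−1)^i (σ with its i-th vertex removed). For instance
  ∂SUVY = UVY − SVY + SUY − SUV,
  ∂UVWY = VWY − UWY + UVY − UVW.
The 12×2 boundary matrix has rank 2 and Smith normal form diag(1,1).

Reading off H_k = ker ∂_k / im ∂_{k+1}:

  H_0: rank C_0 − rank ∂_1 = 10 − 9 = 1, and the invariant factors of ∂_1 are all 1, so H_0 ≅ Z.
  H_1: rank ker ∂_1 − rank ∂_2 = (21 − 9) − 10 = 2, and the invariant factors of ∂_2 are all 1, so H_1 ≅ Z^2.
  H_2: rank ker ∂_2 − rank ∂_3 = (12 − 10) − 2 = 0, and the invariant factors of ∂_3 are all 1, so H_2 ≅ 0.
  H_3: rank ker ∂_3 − rank ∂_4 = (2 − 2) − 0 = 0, and there is no ∂_4, so H_3 ≅ 0.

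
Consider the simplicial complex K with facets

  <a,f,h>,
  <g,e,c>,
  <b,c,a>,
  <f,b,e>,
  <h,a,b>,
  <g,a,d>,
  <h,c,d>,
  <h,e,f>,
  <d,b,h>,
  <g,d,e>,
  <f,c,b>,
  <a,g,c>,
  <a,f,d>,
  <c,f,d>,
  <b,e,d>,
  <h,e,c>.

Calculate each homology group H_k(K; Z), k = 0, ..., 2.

H_0 = Z,  H_1 = Z^2,  H_2 = Z.

We work with the vertex ordering a < b < c < d < e < f < g < h. The simplices of K, each written with vertices in increasing order, are:

  0-simplices (8): a, b, c, d, e, f, g, h
  1-simplices (24): ab, ac, ad, af, ag, ah, bc, bd, be, bf, bh, cd, ce, cf, cg, ch, de, df, dg, dh, ef, eg, eh, fh
  2-simplices (16): abc, abh, acg, adf, adg, afh, bcf, bde, bdh, bef, cdf, cdh, ceg, ceh, deg, efh

so the chain groups are C_0 ≅ Z^8, C_1 ≅ Z^24, C_2 ≅ Z^16.

Boundary ∂_1: C_1 → C_0 sends each edge [p,q] (with p < q) to q − p. For instance
  ∂de = e − d.
This gives a 8×24 integer matrix of rank 7; reducing to Smith normal form yields diagonal entries (1,1,1,1,1,1,1).

Boundary ∂_2: C_2 → C_1 acts by ∂[p,q,r] = [q,r] − [p,r] + [p,q]. For instance
  ∂abh = bh − ah + ab,
  ∂cdf = df − cf + cd.
This gives a 24×16 integer matrix of rank 15; reducing to Smith normal form yields diagonal entries (1,1,1,1,1,1,1,1,1,1,1,1,1,1,1).

Computing H_k = (kernel of ∂_k) / (image of ∂_{k+1}):

  H_0: rank C_0 − rank ∂_1 = 8 − 7 = 1, and the invariant factors of ∂_1 are all 1, so H_0 = Z.
  H_1: rank ker ∂_1 − rank ∂_2 = (24 − 7) − 15 = 2, and the invariant factors of ∂_2 are all 1, so H_1 = Z^2.
  H_2: rank ker ∂_2 − rank ∂_3 = (16 − 15) − 0 = 1, and there is no ∂_3, so H_2 = Z.

As a check, the Euler characteristic is 8 − 24 + 16 = 0, which agrees with 1 − 2 + 1 = 0.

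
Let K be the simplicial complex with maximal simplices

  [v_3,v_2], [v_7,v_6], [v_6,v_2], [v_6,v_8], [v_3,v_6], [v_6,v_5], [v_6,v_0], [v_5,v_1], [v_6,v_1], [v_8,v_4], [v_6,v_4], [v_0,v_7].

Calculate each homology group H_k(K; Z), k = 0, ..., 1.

Order the vertices as v_0 < v_1 < v_2 < v_3 < v_4 < v_5 < v_6 < v_7 < v_8. Listing each simplex with vertices in this order, K has dimension 1 with simplices:

  0-simplices (9): [v_0], [v_1], [v_2], [v_3], [v_4], [v_5], [v_6], [v_7], [v_8]
  1-simplices (12): [v_0,v_6], [v_0,v_7], [v_1,v_5], [v_1,v_6], [v_2,v_3], [v_2,v_6], [v_3,v_6], [v_4,v_6], [v_4,v_8], [v_5,v_6], [v_6,v_7], [v_6,v_8]

giving chain groups C_0 ≅ Z^9, C_1 ≅ Z^12.

The boundary map ∂_1: C_1 → C_0 maps an edge to its endpoints' difference, ∂[p,q] = q − p.
The resulting 9×12 matrix has rank 8, and its Smith normal form has invariant factors (1,1,1,1,1,1,1,1).

Computing H_k = (kernel of ∂_k) / (image of ∂_{k+1}):

  H_0: rank C_0 − rank ∂_1 = 9 − 8 = 1, and the invariant factors of ∂_1 are all 1, so H_0 = Z.
  H_1: rank ker ∂_1 − rank ∂_2 = (12 − 8) − 0 = 4, and there is no ∂_2, so H_1 = Z^4.

As a check, the Euler characteristic is 9 − 12 = -3, which agrees with 1 − 4 = -3.
(K is a triangulation of a wedge of 4 circles.)

H_0 = Z,  H_1 = Z^4.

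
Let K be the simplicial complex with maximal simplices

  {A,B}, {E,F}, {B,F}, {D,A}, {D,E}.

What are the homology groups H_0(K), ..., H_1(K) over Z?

H_0 ≅ Z,  H_1 ≅ Z.

Fix the vertex order A < B < D < E < F and write every simplex with vertices in increasing order. Then dim K = 1 and the simplices of K are:

  0-simplices (5): A, B, D, E, F
  1-simplices (5): AB, AD, BF, DE, EF

Hence C_0 ≅ Z^5, C_1 ≅ Z^5.

Boundary ∂_1: C_1 → C_0 maps an edge to its endpoints' difference, ∂[p,q] = q − p. For instance
  ∂BF = F − B.
As a 5×5 matrix over Z this has rank 4, with invariant factors (1,1,1,1).

Reading off H_k = ker ∂_k / im ∂_{k+1}:

  H_0: rank C_0 − rank ∂_1 = 5 − 4 = 1, and the invariant factors of ∂_1 are all 1, so H_0 = Z.
  H_1: rank ker ∂_1 − rank ∂_2 = (5 − 4) − 0 = 1, and there is no ∂_2, so H_1 = Z.

(K is a triangulation of the circle S^1.)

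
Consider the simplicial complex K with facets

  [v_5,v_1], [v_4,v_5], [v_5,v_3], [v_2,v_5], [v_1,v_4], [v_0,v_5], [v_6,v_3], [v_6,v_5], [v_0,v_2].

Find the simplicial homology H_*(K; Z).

Take the total order v_0 < v_1 < v_2 < v_3 < v_4 < v_5 < v_6 on the vertex set. Then K (dimension 1) consists of the simplices:

  0-simplices (7): [v_0], [v_1], [v_2], [v_3], [v_4], [v_5], [v_6]
  1-simplices (9): [v_0,v_2], [v_0,v_5], [v_1,v_4], [v_1,v_5], [v_2,v_5], [v_3,v_5], [v_3,v_6], [v_4,v_5], [v_5,v_6]

Hence C_0 ≅ Z^7, C_1 ≅ Z^9.

Boundary ∂_1: C_1 → C_0 maps an edge to its endpoints' difference, ∂[p,q] = q − p.
This gives a 7×9 integer matrix of rank 6; reducing to Smith normal form yields diagonal entries (1,1,1,1,1,1).

Reading off H_k = ker ∂_k / im ∂_{k+1}:

  H_0: rank C_0 − rank ∂_1 = 7 − 6 = 1, and the invariant factors of ∂_1 are all 1, so H_0 = Z.
  H_1: rank ker ∂_1 − rank ∂_2 = (9 − 6) − 0 = 3, and there is no ∂_2, so H_1 = Z^3.

As a check, the Euler characteristic is 7 − 9 = -2, which agrees with 1 − 3 = -2.

H_0 ≅ Z,  H_1 ≅ Z^3.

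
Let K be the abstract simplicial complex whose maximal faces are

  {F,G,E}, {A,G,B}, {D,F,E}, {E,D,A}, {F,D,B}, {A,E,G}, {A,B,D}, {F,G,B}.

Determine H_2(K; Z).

Fix the vertex order A < B < D < E < F < G and write every simplex with vertices in increasing order. Then dim K = 2 and the simplices of K are:

  0-simplices (6): A, B, D, E, F, G
  1-simplices (12): AB, AD, AE, AG, BD, BF, BG, DE, DF, EF, EG, FG
  2-simplices (8): ABD, ABG, ADE, AEG, BDF, BFG, DEF, EFG

giving chain groups C_0 ≅ Z^6, C_1 ≅ Z^12, C_2 ≅ Z^8.

The boundary map ∂_1: C_1 → C_0 maps an edge to its endpoints' difference, ∂[p,q] = q − p. For instance
  ∂DF = F − D.
As a 6×12 matrix over Z this has rank 5, with invariant factors (1,1,1,1,1).

∂_2: C_2 → C_1 sends each 2-simplex [p,q,r] to [q,r] − [p,r] + [p,q]. For instance
  ∂DEF = EF − DF + DE,
  ∂ADE = DE − AE + AD.
The 12×8 boundary matrix has rank 7 and Smith normal form diag(1,1,1,1,1,1,1).

Computing H_k = (kernel of ∂_k) / (image of ∂_{k+1}):

  H_2: rank ker ∂_2 − rank ∂_3 = (8 − 7) − 0 = 1, and there is no ∂_3, so H_2 = Z.

(K is a triangulation of the 2-sphere S^2.)

H_2 ≅ Z.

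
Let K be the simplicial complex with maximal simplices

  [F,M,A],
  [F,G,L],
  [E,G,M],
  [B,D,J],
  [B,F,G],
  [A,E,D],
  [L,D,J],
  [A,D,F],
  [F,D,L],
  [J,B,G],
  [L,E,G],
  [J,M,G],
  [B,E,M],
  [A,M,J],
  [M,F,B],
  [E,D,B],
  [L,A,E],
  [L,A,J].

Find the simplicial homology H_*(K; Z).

Fix the vertex order A < B < D < E < F < G < J < L < M and write every simplex with vertices in increasing order. Then dim K = 2 and the simplices of K are:

  0-simplices (9): A, B, D, E, F, G, J, L, M
  1-simplices (27): AD, AE, AF, AJ, AL, AM, BD, BE, BF, BG, BJ, BM, DE, DF, DJ, DL, EG, EL, EM, FG, FL, FM, GJ, GL, GM, JL, JM
  2-simplices (18): ADE, ADF, AEL, AFM, AJL, AJM, BDE, BDJ, BEM, BFG, BFM, BGJ, DFL, DJL, EGL, EGM, FGL, GJM

so the chain groups are C_0 ≅ Z^9, C_1 ≅ Z^27, C_2 ≅ Z^18.

The boundary map ∂_1: C_1 → C_0 maps an edge to its endpoints' difference, ∂[p,q] = q − p. For instance
  ∂BE = E − B.
The 9×27 boundary matrix has rank 8 and Smith normal form diag(1,1,1,1,1,1,1,1).

Boundary ∂_2: C_2 → C_1 sends each 2-simplex [p,q,r] to [q,r] − [p,r] + [p,q]. For instance
  ∂AJM = JM − AM + AJ,
  ∂BFG = FG − BG + BF.
The 27×18 boundary matrix has rank 18 and Smith normal form diag(1,1,1,1,1,1,1,1,1,1,1,1,1,1,1,1,1,2).

From H_k ≅ ker(∂_k) / im(∂_{k+1}) we obtain:

  H_0: rank C_0 − rank ∂_1 = 9 − 8 = 1, and the invariant factors of ∂_1 are all 1, so H_0 ≅ Z.
  H_1: rank ker ∂_1 − rank ∂_2 = (27 − 8) − 18 = 1, and ∂_2 has invariant factor 2 > 1, so H_1 ≅ Z × Z/2.
  H_2: rank ker ∂_2 − rank ∂_3 = (18 − 18) − 0 = 0, and there is no ∂_3, so H_2 ≅ 0.

As a check, the Euler characteristic is 9 − 27 + 18 = 0, which agrees with 1 − 1 + 0 = 0.

H_0 ≅ Z,  H_1 ≅ Z × Z/2,  H_2 = 0.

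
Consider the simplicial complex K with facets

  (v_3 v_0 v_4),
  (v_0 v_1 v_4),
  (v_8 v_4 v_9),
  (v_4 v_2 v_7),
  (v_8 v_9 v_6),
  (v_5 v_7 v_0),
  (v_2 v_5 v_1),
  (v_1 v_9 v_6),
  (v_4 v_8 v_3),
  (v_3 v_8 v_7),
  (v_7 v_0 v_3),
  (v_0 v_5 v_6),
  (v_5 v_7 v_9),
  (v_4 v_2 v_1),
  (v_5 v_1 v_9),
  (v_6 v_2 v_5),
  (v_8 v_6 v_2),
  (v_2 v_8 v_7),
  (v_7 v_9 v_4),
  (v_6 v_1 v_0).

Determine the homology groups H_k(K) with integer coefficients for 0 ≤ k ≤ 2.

Take the total order v_0 < v_1 < v_2 < v_3 < v_4 < v_5 < v_6 < v_7 < v_8 < v_9 on the vertex set. Then K (dimension 2) consists of the simplices:

  0-simplices (10): [v_0], [v_1], [v_2], [v_3], [v_4], [v_5], [v_6], [v_7], [v_8], [v_9]
  1-simplices (30): (30 of them)
  2-simplices (20): (20 of them)

Hence C_0 ≅ Z^10, C_1 ≅ Z^30, C_2 ≅ Z^20.

∂_1: C_1 → C_0 maps an edge to its endpoints' difference, ∂[p,q] = q − p. For instance
  ∂[v_0,v_1] = [v_1] − [v_0].
The 10×30 boundary matrix has rank 9 and Smith normal form diag(1,1,1,1,1,1,1,1,1).

Boundary ∂_2: C_2 → C_1 maps a triangle to the signed sum of its edges. For instance
  ∂[v_1,v_2,v_4] = [v_2,v_4] − [v_1,v_4] + [v_1,v_2],
  ∂[v_2,v_4,v_7] = [v_4,v_7] − [v_2,v_7] + [v_2,v_4].
The resulting 30×20 matrix has rank 20, and its Smith normal form has invariant factors (1,1,1,1,1,1,1,1,1,1,1,1,1,1,1,1,1,1,1,2).

Reading off H_k = ker ∂_k / im ∂_{k+1}:

  H_0: rank C_0 − rank ∂_1 = 10 − 9 = 1, and the invariant factors of ∂_1 are all 1, so H_0 = Z.
  H_1: rank ker ∂_1 − rank ∂_2 = (30 − 9) − 20 = 1, and ∂_2 has invariant factor 2 > 1, so H_1 = Z ⊕ Z/2.
  H_2: rank ker ∂_2 − rank ∂_3 = (20 − 20) − 0 = 0, and there is no ∂_3, so H_2 = 0.

As a check, the Euler characteristic is 10 − 30 + 20 = 0, which agrees with 1 − 1 + 0 = 0.

H_0 ≅ Z,  H_1 ≅ Z ⊕ Z/2,  H_2 = 0.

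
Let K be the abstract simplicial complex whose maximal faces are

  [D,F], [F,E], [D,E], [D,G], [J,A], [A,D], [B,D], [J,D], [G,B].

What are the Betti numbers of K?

b_0 = 1, b_1 = 3.

Fix the vertex order A < B < D < E < F < G < J and write every simplex with vertices in increasing order. Then dim K = 1 and the simplices of K are:

  0-simplices (7): A, B, D, E, F, G, J
  1-simplices (9): AD, AJ, BD, BG, DE, DF, DG, DJ, EF

so the chain groups are C_0 ≅ Z^7, C_1 ≅ Z^9.

∂_1: C_1 → C_0 sends each edge [p,q] (with p < q) to q − p. For instance
  ∂DE = E − D.
This gives a 7×9 integer matrix of rank 6; reducing to Smith normal form yields diagonal entries (1,1,1,1,1,1).

Computing H_k = (kernel of ∂_k) / (image of ∂_{k+1}):

  H_0: rank C_0 − rank ∂_1 = 7 − 6 = 1, and the invariant factors of ∂_1 are all 1, so H_0 ≅ Z.
  H_1: rank ker ∂_1 − rank ∂_2 = (9 − 6) − 0 = 3, and there is no ∂_2, so H_1 ≅ Z^3.

Hence the Betti numbers are b_0 = 1, b_1 = 3.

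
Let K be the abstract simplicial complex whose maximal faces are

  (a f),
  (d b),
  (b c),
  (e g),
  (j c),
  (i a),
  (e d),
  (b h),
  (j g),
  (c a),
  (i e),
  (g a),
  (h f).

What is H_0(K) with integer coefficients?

Fix the vertex order a < b < c < d < e < f < g < h < i < j and write every simplex with vertices in increasing order. Then dim K = 1 and the simplices of K are:

  0-simplices (10): a, b, c, d, e, f, g, h, i, j
  1-simplices (13): ac, af, ag, ai, bc, bd, bh, cj, de, eg, ei, fh, gj

so the chain groups are C_0 ≅ Z^10, C_1 ≅ Z^13.

∂_1: C_1 → C_0 sends each edge [p,q] (with p < q) to q − p. For instance
  ∂bc = c − b.
The resulting 10×13 matrix has rank 9, and its Smith normal form has invariant factors (1,1,1,1,1,1,1,1,1).

Reading off H_k = ker ∂_k / im ∂_{k+1}:

  H_0: rank C_0 − rank ∂_1 = 10 − 9 = 1, and the invariant factors of ∂_1 are all 1, so H_0 ≅ Z.

H_0 ≅ Z.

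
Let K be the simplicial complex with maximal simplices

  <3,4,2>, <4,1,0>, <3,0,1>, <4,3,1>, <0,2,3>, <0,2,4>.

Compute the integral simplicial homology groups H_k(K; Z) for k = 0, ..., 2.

We work with the vertex ordering 0 < 1 < 2 < 3 < 4. The simplices of K, each written with vertices in increasing order, are:

  0-simplices (5): [0], [1], [2], [3], [4]
  1-simplices (9): [0,1], [0,2], [0,3], [0,4], [1,3], [1,4], [2,3], [2,4], [3,4]
  2-simplices (6): [0,1,3], [0,1,4], [0,2,3], [0,2,4], [1,3,4], [2,3,4]

so the chain groups are C_0 ≅ Z^5, C_1 ≅ Z^9, C_2 ≅ Z^6.

The boundary map ∂_1: C_1 → C_0 maps an edge to its endpoints' difference, ∂[p,q] = q − p. For instance
  ∂[0,4] = [4] − [0].
As a 5×9 matrix over Z this has rank 4, with invariant factors (1,1,1,1).

∂_2: C_2 → C_1 maps a triangle to the signed sum of its edges. For instance
  ∂[0,1,4] = [1,4] − [0,4] + [0,1],
  ∂[0,1,3] = [1,3] − [0,3] + [0,1].
The 9×6 boundary matrix has rank 5 and Smith normal form diag(1,1,1,1,1).

Now H_k = ker ∂_k / im ∂_{k+1}, so:

  H_0: rank C_0 − rank ∂_1 = 5 − 4 = 1, and the invariant factors of ∂_1 are all 1, so H_0 ≅ Z.
  H_1: rank ker ∂_1 − rank ∂_2 = (9 − 4) − 5 = 0, and the invariant factors of ∂_2 are all 1, so H_1 ≅ 0.
  H_2: rank ker ∂_2 − rank ∂_3 = (6 − 5) − 0 = 1, and there is no ∂_3, so H_2 ≅ Z.

(K is a triangulation of the 2-sphere S^2.)

H_0 = Z,  H_1 = 0,  H_2 = Z.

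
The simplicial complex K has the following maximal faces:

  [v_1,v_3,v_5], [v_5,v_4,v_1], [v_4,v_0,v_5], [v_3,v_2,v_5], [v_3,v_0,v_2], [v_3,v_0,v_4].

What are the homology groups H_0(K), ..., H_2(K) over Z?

H_0 ≅ Z,  H_1 ≅ Z,  H_2 = 0.

We work with the vertex ordering v_0 < v_1 < v_2 < v_3 < v_4 < v_5. The simplices of K, each written with vertices in increasing order, are:

  0-simplices (6): [v_0], [v_1], [v_2], [v_3], [v_4], [v_5]
  1-simplices (12): [v_0,v_2], [v_0,v_3], [v_0,v_4], [v_0,v_5], [v_1,v_3], [v_1,v_4], [v_1,v_5], [v_2,v_3], [v_2,v_5], [v_3,v_4], [v_3,v_5], [v_4,v_5]
  2-simplices (6): [v_0,v_2,v_3], [v_0,v_3,v_4], [v_0,v_4,v_5], [v_1,v_3,v_5], [v_1,v_4,v_5], [v_2,v_3,v_5]

Hence C_0 ≅ Z^6, C_1 ≅ Z^12, C_2 ≅ Z^6.

Boundary ∂_1: C_1 → C_0 is given by ∂[p,q] = [q] − [p]. For instance
  ∂[v_1,v_5] = [v_5] − [v_1].
As a 6×12 matrix over Z this has rank 5, with invariant factors (1,1,1,1,1).

∂_2: C_2 → C_1 acts by ∂[p,q,r] = [q,r] − [p,r] + [p,q]. For instance
  ∂[v_0,v_2,v_3] = [v_2,v_3] − [v_0,v_3] + [v_0,v_2],
  ∂[v_1,v_3,v_5] = [v_3,v_5] − [v_1,v_5] + [v_1,v_3].
The 12×6 boundary matrix has rank 6 and Smith normal form diag(1,1,1,1,1,1).

Computing H_k = (kernel of ∂_k) / (image of ∂_{k+1}):

  H_0: rank C_0 − rank ∂_1 = 6 − 5 = 1, and the invariant factors of ∂_1 are all 1, so H_0 = Z.
  H_1: rank ker ∂_1 − rank ∂_2 = (12 − 5) − 6 = 1, and the invariant factors of ∂_2 are all 1, so H_1 = Z.
  H_2: rank ker ∂_2 − rank ∂_3 = (6 − 6) − 0 = 0, and there is no ∂_3, so H_2 = 0.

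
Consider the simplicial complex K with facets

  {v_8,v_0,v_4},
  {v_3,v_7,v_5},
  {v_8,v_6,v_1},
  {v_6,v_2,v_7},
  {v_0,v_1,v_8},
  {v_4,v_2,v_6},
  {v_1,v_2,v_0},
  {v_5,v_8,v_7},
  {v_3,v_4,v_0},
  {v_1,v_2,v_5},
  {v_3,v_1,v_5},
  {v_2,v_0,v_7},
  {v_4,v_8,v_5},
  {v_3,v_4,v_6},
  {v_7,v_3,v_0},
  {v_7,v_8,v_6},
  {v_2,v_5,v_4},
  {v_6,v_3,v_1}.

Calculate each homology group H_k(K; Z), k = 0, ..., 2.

H_0 = Z,  H_1 = Z^2,  H_2 = Z.

K has 9 vertices, 27 edges, 18 triangles.
rank ∂_0 = 0, rank ∂_1 = 8 ⇒ b_0 = 9 − 0 − 8 = 1; all invariant factors of ∂_1 are 1 so no torsion. So H_0 = Z.
rank ∂_1 = 8, rank ∂_2 = 17 ⇒ b_1 = 27 − 8 − 17 = 2; all invariant factors of ∂_2 are 1 so no torsion. So H_1 = Z^2.
rank ∂_2 = 17, rank ∂_3 = 0 ⇒ b_2 = 18 − 17 − 0 = 1. So H_2 = Z.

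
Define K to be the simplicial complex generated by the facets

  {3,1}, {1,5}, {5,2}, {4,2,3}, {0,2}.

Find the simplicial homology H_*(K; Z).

Take the total order 0 < 1 < 2 < 3 < 4 < 5 on the vertex set. Then K (dimension 2) consists of the simplices:

  0-simplices (6): [0], [1], [2], [3], [4], [5]
  1-simplices (7): [0,2], [1,3], [1,5], [2,3], [2,4], [2,5], [3,4]
  2-simplices (1): [2,3,4]

so the chain groups are C_0 ≅ Z^6, C_1 ≅ Z^7, C_2 ≅ Z^1.

∂_1: C_1 → C_0 sends each edge [p,q] (with p < q) to q − p. For instance
  ∂[1,3] = [3] − [1].
As a 6×7 matrix over Z this has rank 5, with invariant factors (1,1,1,1,1).

The boundary map ∂_2: C_2 → C_1 acts by ∂[p,q,r] = [q,r] − [p,r] + [p,q]. For instance
  ∂[2,3,4] = [3,4] − [2,4] + [2,3].
This gives a 7×1 integer matrix of rank 1; reducing to Smith normal form yields diagonal entries (1).

From H_k ≅ ker(∂_k) / im(∂_{k+1}) we obtain:

  H_0: rank C_0 − rank ∂_1 = 6 − 5 = 1, and the invariant factors of ∂_1 are all 1, so H_0 ≅ Z.
  H_1: rank ker ∂_1 − rank ∂_2 = (7 − 5) − 1 = 1, and the invariant factors of ∂_2 are all 1, so H_1 ≅ Z.
  H_2: rank ker ∂_2 − rank ∂_3 = (1 − 1) − 0 = 0, and there is no ∂_3, so H_2 ≅ 0.

As a check, the Euler characteristic is 6 − 7 + 1 = 0, which agrees with 1 − 1 + 0 = 0.

H_0 ≅ Z,  H_1 ≅ Z,  H_2 = 0.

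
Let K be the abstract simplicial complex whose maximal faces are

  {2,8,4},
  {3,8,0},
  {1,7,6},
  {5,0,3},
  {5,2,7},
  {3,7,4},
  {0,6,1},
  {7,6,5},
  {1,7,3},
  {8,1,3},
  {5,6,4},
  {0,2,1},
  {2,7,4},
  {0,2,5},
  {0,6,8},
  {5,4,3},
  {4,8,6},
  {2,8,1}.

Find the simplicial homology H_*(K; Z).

K has 9 vertices, 27 edges, 18 triangles.
rank ∂_0 = 0, rank ∂_1 = 8 ⇒ b_0 = 9 − 0 − 8 = 1; all invariant factors of ∂_1 are 1 so no torsion. So H_0 ≅ Z.
rank ∂_1 = 8, rank ∂_2 = 18 ⇒ b_1 = 27 − 8 − 18 = 1; ∂_2 has invariant factor(s) [2] giving torsion. So H_1 ≅ Z ⊕ Z/2.
rank ∂_2 = 18, rank ∂_3 = 0 ⇒ b_2 = 18 − 18 − 0 = 0. So H_2 ≅ 0.

H_0 ≅ Z,  H_1 ≅ Z ⊕ Z/2,  H_2 = 0.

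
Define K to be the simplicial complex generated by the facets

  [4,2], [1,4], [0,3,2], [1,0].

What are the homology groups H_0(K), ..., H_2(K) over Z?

Take the total order 0 < 1 < 2 < 3 < 4 on the vertex set. Then K (dimension 2) consists of the simplices:

  0-simplices (5): [0], [1], [2], [3], [4]
  1-simplices (6): [0,1], [0,2], [0,3], [1,4], [2,3], [2,4]
  2-simplices (1): [0,2,3]

so the chain groups are C_0 ≅ Z^5, C_1 ≅ Z^6, C_2 ≅ Z^1.

The boundary map ∂_1: C_1 → C_0 is given by ∂[p,q] = [q] − [p].
As a 5×6 matrix over Z this has rank 4, with invariant factors (1,1,1,1).

∂_2: C_2 → C_1 maps a triangle to the signed sum of its edges. For instance
  ∂[0,2,3] = [2,3] − [0,3] + [0,2].
This gives a 6×1 integer matrix of rank 1; reducing to Smith normal form yields diagonal entries (1).

Reading off H_k = ker ∂_k / im ∂_{k+1}:

  H_0: rank C_0 − rank ∂_1 = 5 − 4 = 1, and the invariant factors of ∂_1 are all 1, so H_0 ≅ Z.
  H_1: rank ker ∂_1 − rank ∂_2 = (6 − 4) − 1 = 1, and the invariant factors of ∂_2 are all 1, so H_1 ≅ Z.
  H_2: rank ker ∂_2 − rank ∂_3 = (1 − 1) − 0 = 0, and there is no ∂_3, so H_2 ≅ 0.

H_0 ≅ Z,  H_1 ≅ Z,  H_2 = 0.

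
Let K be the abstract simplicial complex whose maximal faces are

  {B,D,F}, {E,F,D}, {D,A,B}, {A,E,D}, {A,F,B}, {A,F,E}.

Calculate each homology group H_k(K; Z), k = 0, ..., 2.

Take the total order A < B < D < E < F on the vertex set. Then K (dimension 2) consists of the simplices:

  0-simplices (5): A, B, D, E, F
  1-simplices (9): AB, AD, AE, AF, BD, BF, DE, DF, EF
  2-simplices (6): ABD, ABF, ADE, AEF, BDF, DEF

Hence C_0 ≅ Z^5, C_1 ≅ Z^9, C_2 ≅ Z^6.

The boundary map ∂_1: C_1 → C_0 maps an edge to its endpoints' difference, ∂[p,q] = q − p. For instance
  ∂AD = D − A.
The resulting 5×9 matrix has rank 4, and its Smith normal form has invariant factors (1,1,1,1).

The boundary map ∂_2: C_2 → C_1 maps a triangle to the signed sum of its edges. For instance
  ∂ABF = BF − AF + AB,
  ∂BDF = DF − BF + BD.
As a 9×6 matrix over Z this has rank 5, with invariant factors (1,1,1,1,1).

Computing H_k = (kernel of ∂_k) / (image of ∂_{k+1}):

  H_0: rank C_0 − rank ∂_1 = 5 − 4 = 1, and the invariant factors of ∂_1 are all 1, so H_0 ≅ Z.
  H_1: rank ker ∂_1 − rank ∂_2 = (9 − 4) − 5 = 0, and the invariant factors of ∂_2 are all 1, so H_1 ≅ 0.
  H_2: rank ker ∂_2 − rank ∂_3 = (6 − 5) − 0 = 1, and there is no ∂_3, so H_2 ≅ Z.

H_0 = Z,  H_1 = 0,  H_2 = Z.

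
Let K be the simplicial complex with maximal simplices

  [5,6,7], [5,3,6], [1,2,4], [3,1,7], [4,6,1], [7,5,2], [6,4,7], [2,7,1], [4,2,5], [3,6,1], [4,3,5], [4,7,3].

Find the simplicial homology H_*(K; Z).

H_0 ≅ Z,  H_1 ≅ Z/2Z,  H_2 = 0.

K has 7 vertices, 18 edges, 12 triangles.
rank ∂_0 = 0, rank ∂_1 = 6 ⇒ b_0 = 7 − 0 − 6 = 1; all invariant factors of ∂_1 are 1 so no torsion. So H_0 = Z.
rank ∂_1 = 6, rank ∂_2 = 12 ⇒ b_1 = 18 − 6 − 12 = 0; ∂_2 has invariant factor(s) [2] giving torsion. So H_1 = Z/2Z.
rank ∂_2 = 12, rank ∂_3 = 0 ⇒ b_2 = 12 − 12 − 0 = 0. So H_2 = 0.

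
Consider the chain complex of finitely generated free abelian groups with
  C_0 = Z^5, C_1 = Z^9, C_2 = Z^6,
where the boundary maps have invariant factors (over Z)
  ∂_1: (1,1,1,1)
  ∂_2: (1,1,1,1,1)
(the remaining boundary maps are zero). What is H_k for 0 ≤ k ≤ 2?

H_0: b_0 = 5 − 0 − 4 = 1; torsion from ∂_1 factors > 1: none. So H_0 ≅ Z.
H_1: b_1 = 9 − 4 − 5 = 0; torsion from ∂_2 factors > 1: none. So H_1 ≅ 0.
H_2: b_2 = 6 − 5 − 0 = 1; torsion from ∂_3 factors > 1: none. So H_2 ≅ Z.

H_0 ≅ Z,  H_1 = 0,  H_2 ≅ Z.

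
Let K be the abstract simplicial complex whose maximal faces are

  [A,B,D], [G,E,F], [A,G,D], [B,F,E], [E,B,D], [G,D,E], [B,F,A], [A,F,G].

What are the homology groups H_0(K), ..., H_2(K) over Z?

We work with the vertex ordering A < B < D < E < F < G. The simplices of K, each written with vertices in increasing order, are:

  0-simplices (6): A, B, D, E, F, G
  1-simplices (12): AB, AD, AF, AG, BD, BE, BF, DE, DG, EF, EG, FG
  2-simplices (8): ABD, ABF, ADG, AFG, BDE, BEF, DEG, EFG

giving chain groups C_0 ≅ Z^6, C_1 ≅ Z^12, C_2 ≅ Z^8.

Boundary ∂_1: C_1 → C_0 maps an edge to its endpoints' difference, ∂[p,q] = q − p. For instance
  ∂BF = F − B.
The 6×12 boundary matrix has rank 5 and Smith normal form diag(1,1,1,1,1).

∂_2: C_2 → C_1 maps a triangle to the signed sum of its edges. For instance
  ∂DEG = EG − DG + DE,
  ∂ABD = BD − AD + AB.
The resulting 12×8 matrix has rank 7, and its Smith normal form has invariant factors (1,1,1,1,1,1,1).

Computing H_k = (kernel of ∂_k) / (image of ∂_{k+1}):

  H_0: rank C_0 − rank ∂_1 = 6 − 5 = 1, and the invariant factors of ∂_1 are all 1, so H_0 ≅ Z.
  H_1: rank ker ∂_1 − rank ∂_2 = (12 − 5) − 7 = 0, and the invariant factors of ∂_2 are all 1, so H_1 ≅ 0.
  H_2: rank ker ∂_2 − rank ∂_3 = (8 − 7) − 0 = 1, and there is no ∂_3, so H_2 ≅ Z.

As a check, the Euler characteristic is 6 − 12 + 8 = 2, which agrees with 1 − 0 + 1 = 2.
(K is a triangulation of the 2-sphere S^2.)

H_0 ≅ Z,  H_1 = 0,  H_2 ≅ Z.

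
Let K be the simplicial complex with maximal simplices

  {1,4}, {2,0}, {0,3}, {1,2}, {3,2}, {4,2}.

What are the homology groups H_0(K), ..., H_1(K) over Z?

H_0 = Z,  H_1 = Z^2.

Order the vertices as 0 < 1 < 2 < 3 < 4. Listing each simplex with vertices in this order, K has dimension 1 with simplices:

  0-simplices (5): [0], [1], [2], [3], [4]
  1-simplices (6): [0,2], [0,3], [1,2], [1,4], [2,3], [2,4]

giving chain groups C_0 ≅ Z^5, C_1 ≅ Z^6.

Boundary ∂_1: C_1 → C_0 maps an edge to its endpoints' difference, ∂[p,q] = q − p. For instance
  ∂[0,3] = [3] − [0].
As a 5×6 matrix over Z this has rank 4, with invariant factors (1,1,1,1).

Now H_k = ker ∂_k / im ∂_{k+1}, so:

  H_0: rank C_0 − rank ∂_1 = 5 − 4 = 1, and the invariant factors of ∂_1 are all 1, so H_0 = Z.
  H_1: rank ker ∂_1 − rank ∂_2 = (6 − 4) − 0 = 2, and there is no ∂_2, so H_1 = Z^2.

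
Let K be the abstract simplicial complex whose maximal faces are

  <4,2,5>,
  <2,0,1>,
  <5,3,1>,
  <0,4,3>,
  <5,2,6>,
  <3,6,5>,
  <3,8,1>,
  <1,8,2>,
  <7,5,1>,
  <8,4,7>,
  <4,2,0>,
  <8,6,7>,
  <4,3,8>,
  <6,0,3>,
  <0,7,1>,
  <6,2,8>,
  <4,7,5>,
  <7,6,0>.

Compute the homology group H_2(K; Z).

Take the total order 0 < 1 < 2 < 3 < 4 < 5 < 6 < 7 < 8 on the vertex set. Then K (dimension 2) consists of the simplices:

  0-simplices (9): [0], [1], [2], [3], [4], [5], [6], [7], [8]
  1-simplices (27): (27 of them)
  2-simplices (18): [0,1,2], [0,1,7], [0,2,4], [0,3,4], [0,3,6], [0,6,7], [1,2,8], [1,3,5], [1,3,8], [1,5,7], [2,4,5], [2,5,6], [2,6,8], [3,4,8], [3,5,6], [4,5,7], [4,7,8], [6,7,8]

giving chain groups C_0 ≅ Z^9, C_1 ≅ Z^27, C_2 ≅ Z^18.

∂_1: C_1 → C_0 is given by ∂[p,q] = [q] − [p]. For instance
  ∂[7,8] = [8] − [7].
This gives a 9×27 integer matrix of rank 8; reducing to Smith normal form yields diagonal entries (1,1,1,1,1,1,1,1).

The boundary map ∂_2: C_2 → C_1 maps a triangle to the signed sum of its edges. For instance
  ∂[0,6,7] = [6,7] − [0,7] + [0,6],
  ∂[2,4,5] = [4,5] − [2,5] + [2,4].
The resulting 27×18 matrix has rank 17, and its Smith normal form has invariant factors (1,1,1,1,1,1,1,1,1,1,1,1,1,1,1,1,1).

Computing H_k = (kernel of ∂_k) / (image of ∂_{k+1}):

  H_2: rank ker ∂_2 − rank ∂_3 = (18 − 17) − 0 = 1, and there is no ∂_3, so H_2 ≅ Z.

(K is a triangulation of the torus T^2.)

H_2 ≅ Z.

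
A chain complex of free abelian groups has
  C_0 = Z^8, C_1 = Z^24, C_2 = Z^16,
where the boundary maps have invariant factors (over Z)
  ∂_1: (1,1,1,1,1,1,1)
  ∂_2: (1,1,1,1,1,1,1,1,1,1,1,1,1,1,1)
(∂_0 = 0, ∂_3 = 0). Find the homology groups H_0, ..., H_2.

H_0: b_0 = 8 − 0 − 7 = 1; torsion from ∂_1 factors > 1: none. So H_0 ≅ Z.
H_1: b_1 = 24 − 7 − 15 = 2; torsion from ∂_2 factors > 1: none. So H_1 ≅ Z^2.
H_2: b_2 = 16 − 15 − 0 = 1; torsion from ∂_3 factors > 1: none. So H_2 ≅ Z.

H_0 ≅ Z,  H_1 ≅ Z^2,  H_2 ≅ Z.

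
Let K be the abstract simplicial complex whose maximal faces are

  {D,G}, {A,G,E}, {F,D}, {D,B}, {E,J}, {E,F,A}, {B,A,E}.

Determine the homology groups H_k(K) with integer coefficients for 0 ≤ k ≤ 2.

K has 7 vertices, 11 edges, 3 triangles.
rank ∂_0 = 0, rank ∂_1 = 6 ⇒ b_0 = 7 − 0 − 6 = 1; all invariant factors of ∂_1 are 1 so no torsion. So H_0 = Z.
rank ∂_1 = 6, rank ∂_2 = 3 ⇒ b_1 = 11 − 6 − 3 = 2; all invariant factors of ∂_2 are 1 so no torsion. So H_1 = Z^2.
rank ∂_2 = 3, rank ∂_3 = 0 ⇒ b_2 = 3 − 3 − 0 = 0. So H_2 = 0.

H_0 = Z,  H_1 = Z^2,  H_2 = 0.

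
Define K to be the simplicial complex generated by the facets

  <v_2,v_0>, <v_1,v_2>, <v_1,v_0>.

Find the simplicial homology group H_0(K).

K has 3 vertices, 3 edges.
rank ∂_0 = 0, rank ∂_1 = 2 ⇒ b_0 = 3 − 0 − 2 = 1; all invariant factors of ∂_1 are 1 so no torsion. So H_0 ≅ Z.

H_0 = Z.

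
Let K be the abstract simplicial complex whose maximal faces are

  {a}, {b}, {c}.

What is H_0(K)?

Take the total order a < b < c on the vertex set. Then K (dimension 0) consists of the simplices:

  0-simplices (3): a, b, c

Hence C_0 ≅ Z^3.

Now H_k = ker ∂_k / im ∂_{k+1}, so:

  H_0: rank C_0 − rank ∂_1 = 3 − 0 = 3, and there is no ∂_1, so H_0 = Z^3.

H_0 = Z^3.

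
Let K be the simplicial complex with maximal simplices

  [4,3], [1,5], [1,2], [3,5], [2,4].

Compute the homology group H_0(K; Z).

H_0 = Z.

K has 5 vertices, 5 edges.
rank ∂_0 = 0, rank ∂_1 = 4 ⇒ b_0 = 5 − 0 − 4 = 1; all invariant factors of ∂_1 are 1 so no torsion. So H_0 ≅ Z.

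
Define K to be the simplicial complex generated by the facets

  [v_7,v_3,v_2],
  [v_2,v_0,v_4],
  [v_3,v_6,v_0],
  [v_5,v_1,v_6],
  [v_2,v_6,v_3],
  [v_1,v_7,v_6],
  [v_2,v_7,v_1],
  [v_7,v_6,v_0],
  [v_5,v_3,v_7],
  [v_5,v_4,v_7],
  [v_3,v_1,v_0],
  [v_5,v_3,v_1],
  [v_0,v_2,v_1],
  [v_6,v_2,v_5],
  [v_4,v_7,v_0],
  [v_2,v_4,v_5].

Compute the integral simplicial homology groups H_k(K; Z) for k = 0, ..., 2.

H_0 = Z,  H_1 = Z^2,  H_2 = Z.

Order the vertices as v_0 < v_1 < v_2 < v_3 < v_4 < v_5 < v_6 < v_7. Listing each simplex with vertices in this order, K has dimension 2 with simplices:

  0-simplices (8): [v_0], [v_1], [v_2], [v_3], [v_4], [v_5], [v_6], [v_7]
  1-simplices (24): (24 of them)
  2-simplices (16): (16 of them)

giving chain groups C_0 ≅ Z^8, C_1 ≅ Z^24, C_2 ≅ Z^16.

The boundary map ∂_1: C_1 → C_0 is given by ∂[p,q] = [q] − [p].
The 8×24 boundary matrix has rank 7 and Smith normal form diag(1,1,1,1,1,1,1).

Boundary ∂_2: C_2 → C_1 sends each 2-simplex [p,q,r] to [q,r] − [p,r] + [p,q]. For instance
  ∂[v_1,v_2,v_7] = [v_2,v_7] − [v_1,v_7] + [v_1,v_2],
  ∂[v_0,v_4,v_7] = [v_4,v_7] − [v_0,v_7] + [v_0,v_4].
The resulting 24×16 matrix has rank 15, and its Smith normal form has invariant factors (1,1,1,1,1,1,1,1,1,1,1,1,1,1,1).

Reading off H_k = ker ∂_k / im ∂_{k+1}:

  H_0: rank C_0 − rank ∂_1 = 8 − 7 = 1, and the invariant factors of ∂_1 are all 1, so H_0 ≅ Z.
  H_1: rank ker ∂_1 − rank ∂_2 = (24 − 7) − 15 = 2, and the invariant factors of ∂_2 are all 1, so H_1 ≅ Z^2.
  H_2: rank ker ∂_2 − rank ∂_3 = (16 − 15) − 0 = 1, and there is no ∂_3, so H_2 ≅ Z.

As a check, the Euler characteristic is 8 − 24 + 16 = 0, which agrees with 1 − 2 + 1 = 0.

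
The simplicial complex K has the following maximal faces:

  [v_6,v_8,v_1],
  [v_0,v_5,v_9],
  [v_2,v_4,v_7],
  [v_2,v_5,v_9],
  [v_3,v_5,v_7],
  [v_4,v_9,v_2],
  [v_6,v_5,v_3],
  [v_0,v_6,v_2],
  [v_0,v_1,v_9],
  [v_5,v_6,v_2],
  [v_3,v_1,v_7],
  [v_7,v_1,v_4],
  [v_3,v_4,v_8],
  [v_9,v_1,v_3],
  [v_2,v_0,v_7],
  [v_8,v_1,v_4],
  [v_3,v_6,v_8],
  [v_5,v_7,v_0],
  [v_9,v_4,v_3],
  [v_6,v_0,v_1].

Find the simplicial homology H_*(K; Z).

H_0 = Z,  H_1 = Z ⊕ Z/2,  H_2 = 0.

We work with the vertex ordering v_0 < v_1 < v_2 < v_3 < v_4 < v_5 < v_6 < v_7 < v_8 < v_9. The simplices of K, each written with vertices in increasing order, are:

  0-simplices (10): [v_0], [v_1], [v_2], [v_3], [v_4], [v_5], [v_6], [v_7], [v_8], [v_9]
  1-simplices (30): (30 of them)
  2-simplices (20): (20 of them)

Hence C_0 ≅ Z^10, C_1 ≅ Z^30, C_2 ≅ Z^20.

The boundary map ∂_1: C_1 → C_0 maps an edge to its endpoints' difference, ∂[p,q] = q − p. For instance
  ∂[v_3,v_5] = [v_5] − [v_3].
The resulting 10×30 matrix has rank 9, and its Smith normal form has invariant factors (1,1,1,1,1,1,1,1,1).

The boundary map ∂_2: C_2 → C_1 maps a triangle to the signed sum of its edges. For instance
  ∂[v_1,v_4,v_8] = [v_4,v_8] − [v_1,v_8] + [v_1,v_4],
  ∂[v_2,v_5,v_9] = [v_5,v_9] − [v_2,v_9] + [v_2,v_5].
The resulting 30×20 matrix has rank 20, and its Smith normal form has invariant factors (1,1,1,1,1,1,1,1,1,1,1,1,1,1,1,1,1,1,1,2).

From H_k ≅ ker(∂_k) / im(∂_{k+1}) we obtain:

  H_0: rank C_0 − rank ∂_1 = 10 − 9 = 1, and the invariant factors of ∂_1 are all 1, so H_0 ≅ Z.
  H_1: rank ker ∂_1 − rank ∂_2 = (30 − 9) − 20 = 1, and ∂_2 has invariant factor 2 > 1, so H_1 ≅ Z ⊕ Z/2.
  H_2: rank ker ∂_2 − rank ∂_3 = (20 − 20) − 0 = 0, and there is no ∂_3, so H_2 ≅ 0.

As a check, the Euler characteristic is 10 − 30 + 20 = 0, which agrees with 1 − 1 + 0 = 0.
(K is a triangulation of the Klein bottle.)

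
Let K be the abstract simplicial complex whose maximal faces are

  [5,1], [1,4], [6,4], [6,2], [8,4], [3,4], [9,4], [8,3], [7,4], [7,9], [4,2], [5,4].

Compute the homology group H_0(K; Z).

We work with the vertex ordering 1 < 2 < 3 < 4 < 5 < 6 < 7 < 8 < 9. The simplices of K, each written with vertices in increasing order, are:

  0-simplices (9): [1], [2], [3], [4], [5], [6], [7], [8], [9]
  1-simplices (12): [1,4], [1,5], [2,4], [2,6], [3,4], [3,8], [4,5], [4,6], [4,7], [4,8], [4,9], [7,9]

Hence C_0 ≅ Z^9, C_1 ≅ Z^12.

The boundary map ∂_1: C_1 → C_0 is given by ∂[p,q] = [q] − [p]. For instance
  ∂[4,9] = [9] − [4].
As a 9×12 matrix over Z this has rank 8, with invariant factors (1,1,1,1,1,1,1,1).

From H_k ≅ ker(∂_k) / im(∂_{k+1}) we obtain:

  H_0: rank C_0 − rank ∂_1 = 9 − 8 = 1, and the invariant factors of ∂_1 are all 1, so H_0 ≅ Z.

(K is a triangulation of a wedge of 4 circles.)

H_0 ≅ Z.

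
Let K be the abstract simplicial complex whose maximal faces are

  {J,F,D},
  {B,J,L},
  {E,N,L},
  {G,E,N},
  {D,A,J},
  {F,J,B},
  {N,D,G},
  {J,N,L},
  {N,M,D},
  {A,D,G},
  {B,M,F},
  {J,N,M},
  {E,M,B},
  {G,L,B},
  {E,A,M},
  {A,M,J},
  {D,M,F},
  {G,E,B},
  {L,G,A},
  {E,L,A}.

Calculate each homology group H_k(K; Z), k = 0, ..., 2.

H_0 = Z,  H_1 = Z ⊕ Z/2,  H_2 = 0.

Order the vertices as A < B < D < E < F < G < J < L < M < N. Listing each simplex with vertices in this order, K has dimension 2 with simplices:

  0-simplices (10): A, B, D, E, F, G, J, L, M, N
  1-simplices (30): AD, AE, AG, AJ, AL, AM, BE, BF, BG, BJ, BL, BM, DF, DG, DJ, DM, DN, EG, EL, EM, EN, FJ, FM, GL, GN, JL, JM, JN, LN, MN
  2-simplices (20): ADG, ADJ, AEL, AEM, AGL, AJM, BEG, BEM, BFJ, BFM, BGL, BJL, DFJ, DFM, DGN, DMN, EGN, ELN, JLN, JMN

Hence C_0 ≅ Z^10, C_1 ≅ Z^30, C_2 ≅ Z^20.

∂_1: C_1 → C_0 is given by ∂[p,q] = [q] − [p].
The 10×30 boundary matrix has rank 9 and Smith normal form diag(1,1,1,1,1,1,1,1,1).

Boundary ∂_2: C_2 → C_1 sends each 2-simplex [p,q,r] to [q,r] − [p,r] + [p,q]. For instance
  ∂DFJ = FJ − DJ + DF,
  ∂AGL = GL − AL + AG.
As a 30×20 matrix over Z this has rank 20, with invariant factors (1,1,1,1,1,1,1,1,1,1,1,1,1,1,1,1,1,1,1,2).

Now H_k = ker ∂_k / im ∂_{k+1}, so:

  H_0: rank C_0 − rank ∂_1 = 10 − 9 = 1, and the invariant factors of ∂_1 are all 1, so H_0 ≅ Z.
  H_1: rank ker ∂_1 − rank ∂_2 = (30 − 9) − 20 = 1, and ∂_2 has invariant factor 2 > 1, so H_1 ≅ Z ⊕ Z/2.
  H_2: rank ker ∂_2 − rank ∂_3 = (20 − 20) − 0 = 0, and there is no ∂_3, so H_2 ≅ 0.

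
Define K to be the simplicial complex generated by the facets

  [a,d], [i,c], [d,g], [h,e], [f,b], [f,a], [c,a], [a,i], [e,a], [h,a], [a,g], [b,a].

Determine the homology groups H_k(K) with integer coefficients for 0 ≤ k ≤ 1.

Order the vertices as a < b < c < d < e < f < g < h < i. Listing each simplex with vertices in this order, K has dimension 1 with simplices:

  0-simplices (9): a, b, c, d, e, f, g, h, i
  1-simplices (12): ab, ac, ad, ae, af, ag, ah, ai, bf, ci, dg, eh

giving chain groups C_0 ≅ Z^9, C_1 ≅ Z^12.

Boundary ∂_1: C_1 → C_0 sends each edge [p,q] (with p < q) to q − p. For instance
  ∂ai = i − a.
As a 9×12 matrix over Z this has rank 8, with invariant factors (1,1,1,1,1,1,1,1).

Reading off H_k = ker ∂_k / im ∂_{k+1}:

  H_0: rank C_0 − rank ∂_1 = 9 − 8 = 1, and the invariant factors of ∂_1 are all 1, so H_0 ≅ Z.
  H_1: rank ker ∂_1 − rank ∂_2 = (12 − 8) − 0 = 4, and there is no ∂_2, so H_1 ≅ Z^4.

H_0 ≅ Z,  H_1 ≅ Z^4.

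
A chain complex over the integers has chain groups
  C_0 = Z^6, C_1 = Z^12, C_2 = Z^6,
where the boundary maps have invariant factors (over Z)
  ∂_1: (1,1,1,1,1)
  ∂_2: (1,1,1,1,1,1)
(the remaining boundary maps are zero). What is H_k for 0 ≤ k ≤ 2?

H_0 ≅ Z,  H_1 ≅ Z,  H_2 = 0.

H_0: b_0 = 6 − 0 − 5 = 1; torsion from ∂_1 factors > 1: none. So H_0 ≅ Z.
H_1: b_1 = 12 − 5 − 6 = 1; torsion from ∂_2 factors > 1: none. So H_1 ≅ Z.
H_2: b_2 = 6 − 6 − 0 = 0; torsion from ∂_3 factors > 1: none. So H_2 ≅ 0.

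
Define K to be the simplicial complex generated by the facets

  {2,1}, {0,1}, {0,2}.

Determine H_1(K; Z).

K has 3 vertices, 3 edges.
rank ∂_1 = 2, rank ∂_2 = 0 ⇒ b_1 = 3 − 2 − 0 = 1. So H_1 = Z.

H_1 = Z.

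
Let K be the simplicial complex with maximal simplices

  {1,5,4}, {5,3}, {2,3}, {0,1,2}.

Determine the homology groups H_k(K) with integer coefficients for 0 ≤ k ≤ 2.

Order the vertices as 0 < 1 < 2 < 3 < 4 < 5. Listing each simplex with vertices in this order, K has dimension 2 with simplices:

  0-simplices (6): [0], [1], [2], [3], [4], [5]
  1-simplices (8): [0,1], [0,2], [1,2], [1,4], [1,5], [2,3], [3,5], [4,5]
  2-simplices (2): [0,1,2], [1,4,5]

so the chain groups are C_0 ≅ Z^6, C_1 ≅ Z^8, C_2 ≅ Z^2.

The boundary map ∂_1: C_1 → C_0 is given by ∂[p,q] = [q] − [p]. For instance
  ∂[1,5] = [5] − [1].
The 6×8 boundary matrix has rank 5 and Smith normal form diag(1,1,1,1,1).

Boundary ∂_2: C_2 → C_1 maps a triangle to the signed sum of its edges. For instance
  ∂[1,4,5] = [4,5] − [1,5] + [1,4],
  ∂[0,1,2] = [1,2] − [0,2] + [0,1].
The 8×2 boundary matrix has rank 2 and Smith normal form diag(1,1).

Now H_k = ker ∂_k / im ∂_{k+1}, so:

  H_0: rank C_0 − rank ∂_1 = 6 − 5 = 1, and the invariant factors of ∂_1 are all 1, so H_0 = Z.
  H_1: rank ker ∂_1 − rank ∂_2 = (8 − 5) − 2 = 1, and the invariant factors of ∂_2 are all 1, so H_1 = Z.
  H_2: rank ker ∂_2 − rank ∂_3 = (2 − 2) − 0 = 0, and there is no ∂_3, so H_2 = 0.

H_0 ≅ Z,  H_1 ≅ Z,  H_2 = 0.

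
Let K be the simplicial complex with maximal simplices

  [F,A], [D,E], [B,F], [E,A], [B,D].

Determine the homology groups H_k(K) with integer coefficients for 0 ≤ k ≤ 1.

H_0 = Z,  H_1 = Z.

Order the vertices as A < B < D < E < F. Listing each simplex with vertices in this order, K has dimension 1 with simplices:

  0-simplices (5): A, B, D, E, F
  1-simplices (5): AE, AF, BD, BF, DE

so the chain groups are C_0 ≅ Z^5, C_1 ≅ Z^5.

∂_1: C_1 → C_0 maps an edge to its endpoints' difference, ∂[p,q] = q − p. For instance
  ∂BD = D − B.
The 5×5 boundary matrix has rank 4 and Smith normal form diag(1,1,1,1).

Now H_k = ker ∂_k / im ∂_{k+1}, so:

  H_0: rank C_0 − rank ∂_1 = 5 − 4 = 1, and the invariant factors of ∂_1 are all 1, so H_0 = Z.
  H_1: rank ker ∂_1 − rank ∂_2 = (5 − 4) − 0 = 1, and there is no ∂_2, so H_1 = Z.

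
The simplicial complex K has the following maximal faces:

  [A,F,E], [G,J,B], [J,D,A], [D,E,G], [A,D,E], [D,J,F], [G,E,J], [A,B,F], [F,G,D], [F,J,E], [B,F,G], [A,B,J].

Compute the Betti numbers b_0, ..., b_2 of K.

b_0 = 1, b_1 = 0, b_2 = 0.

K has 7 vertices, 18 edges, 12 triangles.
rank ∂_0 = 0, rank ∂_1 = 6 ⇒ b_0 = 7 − 0 − 6 = 1; all invariant factors of ∂_1 are 1 so no torsion. So H_0 ≅ Z.
rank ∂_1 = 6, rank ∂_2 = 12 ⇒ b_1 = 18 − 6 − 12 = 0; ∂_2 has invariant factor(s) [2] giving torsion. So H_1 ≅ Z/2Z.
rank ∂_2 = 12, rank ∂_3 = 0 ⇒ b_2 = 12 − 12 − 0 = 0. So H_2 ≅ 0.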